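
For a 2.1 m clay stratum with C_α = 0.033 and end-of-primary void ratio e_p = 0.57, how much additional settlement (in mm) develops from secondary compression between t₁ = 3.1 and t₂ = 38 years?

S_s ≈ 48 mm

Secondary compression: S_s = C_α·H/(1+e_p)·log₁₀(t₂/t₁)
S_s = 0.033×2.1/(1+0.57)×log₁₀(38/3.1)
    = 0.04414 × 1.088 = 0.04804 m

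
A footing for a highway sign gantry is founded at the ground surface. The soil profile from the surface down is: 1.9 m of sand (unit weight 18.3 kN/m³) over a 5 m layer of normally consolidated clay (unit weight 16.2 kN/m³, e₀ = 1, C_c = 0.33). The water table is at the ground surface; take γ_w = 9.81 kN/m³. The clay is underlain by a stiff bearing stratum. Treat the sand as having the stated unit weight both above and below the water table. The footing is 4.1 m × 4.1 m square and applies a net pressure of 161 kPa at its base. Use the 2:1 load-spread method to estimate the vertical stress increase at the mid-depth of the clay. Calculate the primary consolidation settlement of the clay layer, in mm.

S_c ≈ 277 mm

Mid-depth of clay below the ground surface: z = 1.9 + 5/2 = 4.4 m.
Total vertical stress at mid-clay: σ_v = 18.3×1.9 + 16.2×2.5 = 75.27 kPa.
Pore pressure: u = 9.81×(4.4 − 0) = 43.164 kPa.
Initial effective stress: σ'_0 = σ_v − u = 75.27 − 43.164 = 32.106 kPa.
Stress increase at mid-clay by the 2:1 spreading method:
Δσ = qBL/((B+z)(L+z)) = 161×4.1×4.1/((4.1+4.4)(4.1+4.4)) = 37.459 kPa
Final effective stress: σ'_f = σ'_0 + Δσ = 32.106 + 37.459 = 69.565 kPa.
Normally consolidated clay, so the full stress increment lies on the virgin compression line:
S_c = C_c·H/(1+e₀)·log₁₀(σ'_f/σ'_0) = 0.33×5/(1+1)×log₁₀(69.565/32.106)
    = 0.825 × 0.3358 = 0.277 m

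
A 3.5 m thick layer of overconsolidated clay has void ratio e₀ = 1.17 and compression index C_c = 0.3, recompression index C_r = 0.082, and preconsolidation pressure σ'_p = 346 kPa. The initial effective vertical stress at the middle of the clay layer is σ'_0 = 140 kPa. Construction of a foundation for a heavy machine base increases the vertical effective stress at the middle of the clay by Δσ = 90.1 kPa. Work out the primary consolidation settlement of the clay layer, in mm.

Final effective stress: σ'_f = 140 + 90.1 = 230.1 kPa.
σ'_f = 230.1 ≤ σ'_p = 346 kPa, so the clay remains overconsolidated and only the recompression index applies:
S_c = C_r·H/(1+e₀)·log₁₀(σ'_f/σ'_0) = 0.082×3.5/2.17×log₁₀(230.1/140)
    = 0.13226 × 0.21579 = 0.02854 m

S_c ≈ 28.5 mm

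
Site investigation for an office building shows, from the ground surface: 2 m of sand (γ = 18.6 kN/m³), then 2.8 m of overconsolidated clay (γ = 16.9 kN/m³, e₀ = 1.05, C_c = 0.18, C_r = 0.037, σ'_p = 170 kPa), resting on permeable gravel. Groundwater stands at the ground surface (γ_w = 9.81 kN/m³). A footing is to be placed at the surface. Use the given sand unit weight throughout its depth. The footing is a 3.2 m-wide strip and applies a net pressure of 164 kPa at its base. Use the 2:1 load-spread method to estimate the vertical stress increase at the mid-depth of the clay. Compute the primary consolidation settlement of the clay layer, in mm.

S_c ≈ 29.8 mm

Mid-depth of clay below the ground surface: z = 2 + 2.8/2 = 3.4 m.
Total vertical stress at mid-clay: σ_v = 18.6×2 + 16.9×1.4 = 60.86 kPa.
Pore pressure: u = 9.81×(3.4 − 0) = 33.354 kPa.
Initial effective stress: σ'_0 = σ_v − u = 60.86 − 33.354 = 27.506 kPa.
Stress increase at mid-clay by the 2:1 spreading method:
Δσ = qB/(B+z) = 164×3.2/(3.2+3.4) = 79.515 kPa
Final effective stress: σ'_f = 27.506 + 79.515 = 107.02 kPa.
σ'_f = 107.02 ≤ σ'_p = 170 kPa, so the clay remains overconsolidated and only the recompression index applies:
S_c = C_r·H/(1+e₀)·log₁₀(σ'_f/σ'_0) = 0.037×2.8/2.05×log₁₀(107.02/27.506)
    = 0.050538 × 0.59004 = 0.02982 m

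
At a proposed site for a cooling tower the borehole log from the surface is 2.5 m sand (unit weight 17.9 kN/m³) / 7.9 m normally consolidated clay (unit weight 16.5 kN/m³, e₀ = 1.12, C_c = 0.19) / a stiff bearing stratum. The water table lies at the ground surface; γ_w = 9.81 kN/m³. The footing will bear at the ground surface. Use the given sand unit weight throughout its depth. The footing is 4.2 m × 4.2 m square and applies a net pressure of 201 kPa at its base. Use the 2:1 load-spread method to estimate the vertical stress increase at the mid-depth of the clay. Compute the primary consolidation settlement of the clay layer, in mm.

Mid-depth of clay below the ground surface: z = 2.5 + 7.9/2 = 6.45 m.
Total vertical stress at mid-clay: σ_v = 17.9×2.5 + 16.5×3.95 = 109.92 kPa.
Pore pressure: u = 9.81×(6.45 − 0) = 63.275 kPa.
Initial effective stress: σ'_0 = σ_v − u = 109.92 − 63.275 = 46.645 kPa.
Stress increase at mid-clay by the 2:1 spreading method:
Δσ = qBL/((B+z)(L+z)) = 201×4.2×4.2/((4.2+6.45)(4.2+6.45)) = 31.26 kPa
Final effective stress: σ'_f = σ'_0 + Δσ = 46.645 + 31.26 = 77.905 kPa.
Normally consolidated clay, so the full stress increment lies on the virgin compression line:
S_c = C_c·H/(1+e₀)·log₁₀(σ'_f/σ'_0) = 0.19×7.9/(1+1.12)×log₁₀(77.905/46.645)
    = 0.70802 × 0.22276 = 0.1577 m

S_c ≈ 158 mm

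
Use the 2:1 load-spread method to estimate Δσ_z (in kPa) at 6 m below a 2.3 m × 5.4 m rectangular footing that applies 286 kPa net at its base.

Δσ_z ≈ 37.5 kPa

By the 2:1 method the load spreads at 1 horizontal : 2 vertical, so at depth z the loaded area has grown by z in each plan dimension:
Δσ = qBL/((B+z)(L+z)) = 286×2.3×5.4/((2.3+6)(5.4+6)) = 37.541 kPa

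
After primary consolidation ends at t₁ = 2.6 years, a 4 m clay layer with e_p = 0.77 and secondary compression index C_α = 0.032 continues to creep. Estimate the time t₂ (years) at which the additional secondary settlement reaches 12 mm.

t₂ ≈ 3.81 years

S_s = C_α·H/(1+e_p)·log₁₀(t₂/t₁) ⇒ log₁₀(t₂/t₁) = S_s·(1+e_p)/(C_α·H).
log₁₀(t₂/t₁) = 0.012 × (1+0.77) / (0.032×4) = 0.1659
t₂ = t₁ × 10^0.1659 = 2.6 × 1.465 = 3.81 years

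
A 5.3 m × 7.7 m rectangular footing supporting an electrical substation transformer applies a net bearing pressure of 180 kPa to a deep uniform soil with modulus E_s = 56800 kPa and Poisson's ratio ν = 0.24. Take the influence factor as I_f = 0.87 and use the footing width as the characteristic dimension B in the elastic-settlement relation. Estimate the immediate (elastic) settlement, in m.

Immediate (elastic) settlement: S_e = q·B·(1−ν²)/E_s · I_f.
S_e = 180 × 5.3 × (1 − 0.24²) / 56800 × 0.87
    = 180 × 5.3 × 0.9424 / 56800 × 0.87
    = 0.01377 m

S_e ≈ 0.0138 m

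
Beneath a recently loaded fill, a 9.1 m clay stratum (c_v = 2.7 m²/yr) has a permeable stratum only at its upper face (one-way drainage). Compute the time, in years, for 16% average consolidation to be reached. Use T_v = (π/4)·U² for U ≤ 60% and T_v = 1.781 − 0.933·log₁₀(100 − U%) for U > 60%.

t ≈ 0.617 years

Drainage path length: H_d = H = 9.1 m (single drainage).
U ≤ 60%: T_v = (π/4)·U² = (π/4)×0.16² = 0.020106.
t = T_v·H_d²/c_v = 0.020106×9.1²/2.7 = 0.6167 years.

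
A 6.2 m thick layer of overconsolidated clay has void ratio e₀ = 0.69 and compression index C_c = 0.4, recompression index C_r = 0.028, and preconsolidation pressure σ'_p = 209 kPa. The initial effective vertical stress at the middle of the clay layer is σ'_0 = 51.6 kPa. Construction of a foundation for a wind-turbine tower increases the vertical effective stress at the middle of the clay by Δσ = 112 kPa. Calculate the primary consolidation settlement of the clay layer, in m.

S_c ≈ 0.0515 m

Final effective stress: σ'_f = 51.6 + 112 = 163.6 kPa.
σ'_f = 163.6 ≤ σ'_p = 209 kPa, so the clay remains overconsolidated and only the recompression index applies:
S_c = C_r·H/(1+e₀)·log₁₀(σ'_f/σ'_0) = 0.028×6.2/1.69×log₁₀(163.6/51.6)
    = 0.10272 × 0.50113 = 0.05148 m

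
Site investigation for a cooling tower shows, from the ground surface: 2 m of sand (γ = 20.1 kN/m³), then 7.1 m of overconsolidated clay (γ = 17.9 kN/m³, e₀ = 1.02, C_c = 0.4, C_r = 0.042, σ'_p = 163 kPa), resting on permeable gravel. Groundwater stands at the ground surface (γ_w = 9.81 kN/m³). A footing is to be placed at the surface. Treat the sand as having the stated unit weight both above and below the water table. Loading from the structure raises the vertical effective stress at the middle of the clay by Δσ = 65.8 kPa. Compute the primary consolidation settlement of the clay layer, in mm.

Mid-depth of clay below the ground surface: z = 2 + 7.1/2 = 5.55 m.
Total vertical stress at mid-clay: σ_v = 20.1×2 + 17.9×3.55 = 103.75 kPa.
Pore pressure: u = 9.81×(5.55 − 0) = 54.446 kPa.
Initial effective stress: σ'_0 = σ_v − u = 103.75 − 54.446 = 49.304 kPa.
Final effective stress: σ'_f = 49.304 + 65.8 = 115.1 kPa.
σ'_f = 115.1 ≤ σ'_p = 163 kPa, so the clay remains overconsolidated and only the recompression index applies:
S_c = C_r·H/(1+e₀)·log₁₀(σ'_f/σ'_0) = 0.042×7.1/2.02×log₁₀(115.1/49.304)
    = 0.14763 × 0.36819 = 0.05435 m

S_c ≈ 54.4 mm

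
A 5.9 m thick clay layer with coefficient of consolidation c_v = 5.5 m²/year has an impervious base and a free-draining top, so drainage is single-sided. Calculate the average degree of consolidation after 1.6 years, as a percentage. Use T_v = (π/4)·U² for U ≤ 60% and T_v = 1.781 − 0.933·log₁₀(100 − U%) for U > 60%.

U ≈ 56.7 %

Drainage path length: H_d = H = 5.9 m (single drainage).
T_v = c_v·t/H_d² = 5.5×1.6/5.9² = 0.2528.
T_v = 0.2528 corresponds to the U ≤ 60% branch:
U = √(4T_v/π) = 0.5673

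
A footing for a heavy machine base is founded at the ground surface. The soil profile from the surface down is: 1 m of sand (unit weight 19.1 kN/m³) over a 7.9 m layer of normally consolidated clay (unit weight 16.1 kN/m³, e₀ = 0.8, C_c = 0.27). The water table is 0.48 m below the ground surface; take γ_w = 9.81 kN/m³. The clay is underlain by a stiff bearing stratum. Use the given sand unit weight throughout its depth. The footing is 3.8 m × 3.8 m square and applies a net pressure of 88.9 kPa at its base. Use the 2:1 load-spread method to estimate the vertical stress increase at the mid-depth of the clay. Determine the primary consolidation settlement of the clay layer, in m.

S_c ≈ 0.185 m

Mid-depth of clay below the ground surface: z = 1 + 7.9/2 = 4.95 m.
Total vertical stress at mid-clay: σ_v = 19.1×1 + 16.1×3.95 = 82.695 kPa.
Pore pressure: u = 9.81×(4.95 − 0.48) = 43.851 kPa.
Initial effective stress: σ'_0 = σ_v − u = 82.695 − 43.851 = 38.844 kPa.
Stress increase at mid-clay by the 2:1 spreading method:
Δσ = qBL/((B+z)(L+z)) = 88.9×3.8×3.8/((3.8+4.95)(3.8+4.95)) = 16.767 kPa
Final effective stress: σ'_f = σ'_0 + Δσ = 38.844 + 16.767 = 55.611 kPa.
Normally consolidated clay, so the full stress increment lies on the virgin compression line:
S_c = C_c·H/(1+e₀)·log₁₀(σ'_f/σ'_0) = 0.27×7.9/(1+0.8)×log₁₀(55.611/38.844)
    = 1.185 × 0.15584 = 0.1847 m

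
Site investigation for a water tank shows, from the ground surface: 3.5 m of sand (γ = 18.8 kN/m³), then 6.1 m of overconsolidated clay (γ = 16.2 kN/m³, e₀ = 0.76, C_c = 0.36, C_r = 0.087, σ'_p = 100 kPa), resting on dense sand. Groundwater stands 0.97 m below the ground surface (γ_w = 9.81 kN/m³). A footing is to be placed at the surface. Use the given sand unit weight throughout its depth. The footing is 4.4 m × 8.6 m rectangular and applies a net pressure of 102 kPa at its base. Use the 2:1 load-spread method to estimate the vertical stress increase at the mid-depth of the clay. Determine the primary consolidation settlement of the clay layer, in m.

S_c ≈ 0.0426 m

Mid-depth of clay below the ground surface: z = 3.5 + 6.1/2 = 6.55 m.
Total vertical stress at mid-clay: σ_v = 18.8×3.5 + 16.2×3.05 = 115.21 kPa.
Pore pressure: u = 9.81×(6.55 − 0.97) = 54.74 kPa.
Initial effective stress: σ'_0 = σ_v − u = 115.21 − 54.74 = 60.47 kPa.
Stress increase at mid-clay by the 2:1 spreading method:
Δσ = qBL/((B+z)(L+z)) = 102×4.4×8.6/((4.4+6.55)(8.6+6.55)) = 23.266 kPa
Final effective stress: σ'_f = 60.47 + 23.266 = 83.736 kPa.
σ'_f = 83.736 ≤ σ'_p = 100 kPa, so the clay remains overconsolidated and only the recompression index applies:
S_c = C_r·H/(1+e₀)·log₁₀(σ'_f/σ'_0) = 0.087×6.1/1.76×log₁₀(83.736/60.47)
    = 0.30153 × 0.14137 = 0.04263 m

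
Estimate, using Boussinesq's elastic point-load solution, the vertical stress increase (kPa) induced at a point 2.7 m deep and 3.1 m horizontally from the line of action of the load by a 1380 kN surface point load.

Boussinesq vertical stress below a point load on an elastic half-space:
Δσ_z = 3P/(2πz²) · [1 + (r/z)²]^(−5/2)
r/z = 3.1/2.7 = 1.1481; [1+(r/z)²]^(−5/2) = 0.12221.
Δσ_z = 3×1380/(2π×2.7²) × 0.12221 = 90.384 × 0.12221 = 11.05 kPa

Δσ_z ≈ 11 kPa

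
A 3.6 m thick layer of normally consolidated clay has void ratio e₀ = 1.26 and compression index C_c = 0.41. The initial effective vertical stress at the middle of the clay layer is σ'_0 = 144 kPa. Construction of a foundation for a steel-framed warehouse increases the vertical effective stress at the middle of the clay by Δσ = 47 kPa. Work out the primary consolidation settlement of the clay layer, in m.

S_c ≈ 0.0801 m

Final effective stress: σ'_f = σ'_0 + Δσ = 144 + 47 = 191 kPa.
Normally consolidated clay, so the full stress increment lies on the virgin compression line:
S_c = C_c·H/(1+e₀)·log₁₀(σ'_f/σ'_0) = 0.41×3.6/(1+1.26)×log₁₀(191/144)
    = 0.6531 × 0.12267 = 0.08012 m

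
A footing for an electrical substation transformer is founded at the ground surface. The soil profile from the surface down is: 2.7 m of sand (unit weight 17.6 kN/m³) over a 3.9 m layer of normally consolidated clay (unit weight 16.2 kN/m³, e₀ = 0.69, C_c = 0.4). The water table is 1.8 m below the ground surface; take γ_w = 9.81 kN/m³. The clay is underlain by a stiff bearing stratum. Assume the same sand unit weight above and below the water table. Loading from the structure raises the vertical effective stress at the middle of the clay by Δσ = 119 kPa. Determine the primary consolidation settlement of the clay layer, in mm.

Mid-depth of clay below the ground surface: z = 2.7 + 3.9/2 = 4.65 m.
Total vertical stress at mid-clay: σ_v = 17.6×2.7 + 16.2×1.95 = 79.11 kPa.
Pore pressure: u = 9.81×(4.65 − 1.8) = 27.959 kPa.
Initial effective stress: σ'_0 = σ_v − u = 79.11 − 27.959 = 51.151 kPa.
Final effective stress: σ'_f = σ'_0 + Δσ = 51.151 + 119 = 170.15 kPa.
Normally consolidated clay, so the full stress increment lies on the virgin compression line:
S_c = C_c·H/(1+e₀)·log₁₀(σ'_f/σ'_0) = 0.4×3.9/(1+0.69)×log₁₀(170.15/51.151)
    = 0.92308 × 0.52198 = 0.4818 m

S_c ≈ 482 mm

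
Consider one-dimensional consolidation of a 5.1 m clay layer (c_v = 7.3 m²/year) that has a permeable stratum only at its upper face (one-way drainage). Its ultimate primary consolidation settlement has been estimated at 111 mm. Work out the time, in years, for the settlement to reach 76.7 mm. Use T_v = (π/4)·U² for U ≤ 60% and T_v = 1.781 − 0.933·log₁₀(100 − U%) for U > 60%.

t ≈ 1.39 years

Drainage path length: H_d = H = 5.1 m (single drainage).
U = S(t)/S_ult = 76.7/111 = 0.691.
U > 60%: T_v = 1.781 − 0.933·log₁₀(100 − 69.099) = 0.39086.
t = T_v·H_d²/c_v = 0.39086×5.1²/7.3 = 1.393 years.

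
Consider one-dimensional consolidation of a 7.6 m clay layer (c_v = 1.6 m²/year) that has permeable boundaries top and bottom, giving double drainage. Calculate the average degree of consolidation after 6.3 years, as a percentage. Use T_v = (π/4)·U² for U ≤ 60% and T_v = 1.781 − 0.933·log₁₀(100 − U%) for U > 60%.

U ≈ 85.5 %

Drainage path length: H_d = H/2 = 3.8 m (double drainage).
T_v = c_v·t/H_d² = 1.6×6.3/3.8² = 0.69806.
T_v = 0.69806 corresponds to the U > 60% branch:
U = 1 − 10^((1.781 − T_v)/0.933)/100 = 0.8552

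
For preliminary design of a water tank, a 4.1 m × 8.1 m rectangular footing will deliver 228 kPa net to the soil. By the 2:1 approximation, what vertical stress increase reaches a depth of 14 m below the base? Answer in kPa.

Δσ_z ≈ 18.9 kPa

By the 2:1 method the load spreads at 1 horizontal : 2 vertical, so at depth z the loaded area has grown by z in each plan dimension:
Δσ = qBL/((B+z)(L+z)) = 228×4.1×8.1/((4.1+14)(8.1+14)) = 18.929 kPa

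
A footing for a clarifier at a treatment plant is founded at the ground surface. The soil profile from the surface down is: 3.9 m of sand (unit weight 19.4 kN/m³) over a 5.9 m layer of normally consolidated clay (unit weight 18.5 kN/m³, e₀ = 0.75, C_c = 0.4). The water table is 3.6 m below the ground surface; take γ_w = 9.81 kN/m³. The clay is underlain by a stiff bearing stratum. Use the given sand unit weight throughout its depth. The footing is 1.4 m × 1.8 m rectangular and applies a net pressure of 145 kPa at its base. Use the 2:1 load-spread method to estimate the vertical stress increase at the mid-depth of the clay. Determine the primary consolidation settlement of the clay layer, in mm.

Mid-depth of clay below the ground surface: z = 3.9 + 5.9/2 = 6.85 m.
Total vertical stress at mid-clay: σ_v = 19.4×3.9 + 18.5×2.95 = 130.24 kPa.
Pore pressure: u = 9.81×(6.85 − 3.6) = 31.883 kPa.
Initial effective stress: σ'_0 = σ_v − u = 130.24 − 31.883 = 98.357 kPa.
Stress increase at mid-clay by the 2:1 spreading method:
Δσ = qBL/((B+z)(L+z)) = 145×1.4×1.8/((1.4+6.85)(1.8+6.85)) = 5.1203 kPa
Final effective stress: σ'_f = σ'_0 + Δσ = 98.357 + 5.1203 = 103.48 kPa.
Normally consolidated clay, so the full stress increment lies on the virgin compression line:
S_c = C_c·H/(1+e₀)·log₁₀(σ'_f/σ'_0) = 0.4×5.9/(1+0.75)×log₁₀(103.48/98.357)
    = 1.3486 × 0.022051 = 0.02974 m

S_c ≈ 29.7 mm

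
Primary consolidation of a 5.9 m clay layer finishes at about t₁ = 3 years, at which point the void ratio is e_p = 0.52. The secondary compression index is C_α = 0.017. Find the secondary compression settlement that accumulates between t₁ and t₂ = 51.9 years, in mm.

S_s ≈ 81.7 mm

Secondary compression: S_s = C_α·H/(1+e_p)·log₁₀(t₂/t₁)
S_s = 0.017×5.9/(1+0.52)×log₁₀(51.9/3)
    = 0.06599 × 1.238 = 0.08169 m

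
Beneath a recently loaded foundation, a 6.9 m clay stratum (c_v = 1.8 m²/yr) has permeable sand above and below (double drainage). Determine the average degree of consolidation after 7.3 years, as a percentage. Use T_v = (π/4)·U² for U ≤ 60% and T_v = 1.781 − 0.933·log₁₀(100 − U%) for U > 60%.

U ≈ 94.7 %

Drainage path length: H_d = H/2 = 3.45 m (double drainage).
T_v = c_v·t/H_d² = 1.8×7.3/3.45² = 1.104.
T_v = 1.104 corresponds to the U > 60% branch:
U = 1 − 10^((1.781 − T_v)/0.933)/100 = 0.9468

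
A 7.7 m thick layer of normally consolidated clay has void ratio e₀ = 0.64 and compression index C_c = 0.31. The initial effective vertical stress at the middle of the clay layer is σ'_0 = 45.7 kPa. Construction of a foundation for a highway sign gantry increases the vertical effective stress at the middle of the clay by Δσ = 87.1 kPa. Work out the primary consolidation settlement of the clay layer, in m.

Final effective stress: σ'_f = σ'_0 + Δσ = 45.7 + 87.1 = 132.8 kPa.
Normally consolidated clay, so the full stress increment lies on the virgin compression line:
S_c = C_c·H/(1+e₀)·log₁₀(σ'_f/σ'_0) = 0.31×7.7/(1+0.64)×log₁₀(132.8/45.7)
    = 1.4555 × 0.46328 = 0.6743 m

S_c ≈ 0.674 m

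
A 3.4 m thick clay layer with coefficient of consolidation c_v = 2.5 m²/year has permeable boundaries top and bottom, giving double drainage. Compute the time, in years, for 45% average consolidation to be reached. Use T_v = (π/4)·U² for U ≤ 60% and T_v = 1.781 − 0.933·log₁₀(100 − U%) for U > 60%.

Drainage path length: H_d = H/2 = 1.7 m (double drainage).
U ≤ 60%: T_v = (π/4)·U² = (π/4)×0.45² = 0.15904.
t = T_v·H_d²/c_v = 0.15904×1.7²/2.5 = 0.1839 years.

t ≈ 0.184 years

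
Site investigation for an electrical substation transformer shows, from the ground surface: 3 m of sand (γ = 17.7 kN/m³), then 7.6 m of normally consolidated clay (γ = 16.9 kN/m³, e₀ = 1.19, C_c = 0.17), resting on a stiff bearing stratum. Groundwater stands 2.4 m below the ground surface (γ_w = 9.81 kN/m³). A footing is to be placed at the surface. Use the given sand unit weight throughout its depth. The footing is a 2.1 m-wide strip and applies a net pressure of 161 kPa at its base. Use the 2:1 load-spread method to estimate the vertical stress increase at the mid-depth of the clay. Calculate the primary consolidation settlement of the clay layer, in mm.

S_c ≈ 106 mm

Mid-depth of clay below the ground surface: z = 3 + 7.6/2 = 6.8 m.
Total vertical stress at mid-clay: σ_v = 17.7×3 + 16.9×3.8 = 117.32 kPa.
Pore pressure: u = 9.81×(6.8 − 2.4) = 43.164 kPa.
Initial effective stress: σ'_0 = σ_v − u = 117.32 − 43.164 = 74.156 kPa.
Stress increase at mid-clay by the 2:1 spreading method:
Δσ = qB/(B+z) = 161×2.1/(2.1+6.8) = 37.989 kPa
Final effective stress: σ'_f = σ'_0 + Δσ = 74.156 + 37.989 = 112.15 kPa.
Normally consolidated clay, so the full stress increment lies on the virgin compression line:
S_c = C_c·H/(1+e₀)·log₁₀(σ'_f/σ'_0) = 0.17×7.6/(1+1.19)×log₁₀(112.15/74.156)
    = 0.58995 × 0.17965 = 0.106 m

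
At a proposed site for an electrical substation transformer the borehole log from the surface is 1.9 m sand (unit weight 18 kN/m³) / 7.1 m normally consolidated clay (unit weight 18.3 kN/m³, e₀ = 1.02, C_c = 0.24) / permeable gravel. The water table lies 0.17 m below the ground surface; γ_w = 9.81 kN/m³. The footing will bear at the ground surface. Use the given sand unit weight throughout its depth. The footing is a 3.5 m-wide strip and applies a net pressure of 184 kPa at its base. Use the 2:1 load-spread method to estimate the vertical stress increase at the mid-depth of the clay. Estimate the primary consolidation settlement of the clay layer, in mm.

S_c ≈ 338 mm

Mid-depth of clay below the ground surface: z = 1.9 + 7.1/2 = 5.45 m.
Total vertical stress at mid-clay: σ_v = 18×1.9 + 18.3×3.55 = 99.165 kPa.
Pore pressure: u = 9.81×(5.45 − 0.17) = 51.797 kPa.
Initial effective stress: σ'_0 = σ_v − u = 99.165 − 51.797 = 47.368 kPa.
Stress increase at mid-clay by the 2:1 spreading method:
Δσ = qB/(B+z) = 184×3.5/(3.5+5.45) = 71.955 kPa
Final effective stress: σ'_f = σ'_0 + Δσ = 47.368 + 71.955 = 119.32 kPa.
Normally consolidated clay, so the full stress increment lies on the virgin compression line:
S_c = C_c·H/(1+e₀)·log₁₀(σ'_f/σ'_0) = 0.24×7.1/(1+1.02)×log₁₀(119.32/47.368)
    = 0.84356 × 0.40123 = 0.3385 m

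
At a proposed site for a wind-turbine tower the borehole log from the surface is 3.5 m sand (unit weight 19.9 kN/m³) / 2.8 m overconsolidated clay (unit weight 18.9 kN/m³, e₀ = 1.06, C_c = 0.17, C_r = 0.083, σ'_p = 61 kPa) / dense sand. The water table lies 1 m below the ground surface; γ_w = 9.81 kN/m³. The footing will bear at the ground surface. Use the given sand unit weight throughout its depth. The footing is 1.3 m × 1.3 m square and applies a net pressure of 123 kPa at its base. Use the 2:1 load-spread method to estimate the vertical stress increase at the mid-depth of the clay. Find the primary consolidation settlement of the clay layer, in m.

S_c ≈ 0.00625 m

Mid-depth of clay below the ground surface: z = 3.5 + 2.8/2 = 4.9 m.
Total vertical stress at mid-clay: σ_v = 19.9×3.5 + 18.9×1.4 = 96.11 kPa.
Pore pressure: u = 9.81×(4.9 − 1) = 38.259 kPa.
Initial effective stress: σ'_0 = σ_v − u = 96.11 − 38.259 = 57.851 kPa.
Stress increase at mid-clay by the 2:1 spreading method:
Δσ = qBL/((B+z)(L+z)) = 123×1.3×1.3/((1.3+4.9)(1.3+4.9)) = 5.4076 kPa
Final effective stress: σ'_f = 57.851 + 5.4076 = 63.259 kPa.
σ'_f = 63.259 > σ'_p = 61 kPa, so the stress path crosses the preconsolidation pressure — recompression up to σ'_p, then virgin compression beyond:
S_c = H/(1+e₀)·[C_r·log₁₀(σ'_p/σ'_0) + C_c·log₁₀(σ'_f/σ'_p)]
    = 2.8/2.06 × [0.083×log₁₀(61/57.851) + 0.17×log₁₀(63.259/61)]
    = 1.3592 × [0.0019106 + 0.0026847] = 0.006246 m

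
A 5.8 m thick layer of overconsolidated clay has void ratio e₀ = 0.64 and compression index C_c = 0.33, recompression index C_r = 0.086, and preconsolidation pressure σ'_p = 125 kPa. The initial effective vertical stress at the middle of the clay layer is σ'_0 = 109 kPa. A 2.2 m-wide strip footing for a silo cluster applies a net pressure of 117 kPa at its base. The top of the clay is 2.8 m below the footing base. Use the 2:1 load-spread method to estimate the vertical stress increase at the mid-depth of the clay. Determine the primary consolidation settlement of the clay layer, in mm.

Mid-depth of clay below the footing base: z = 2.8 + 5.8/2 = 5.7 m.
Stress increase at mid-clay by the 2:1 spreading method:
Δσ = qB/(B+z) = 117×2.2/(2.2+5.7) = 32.582 kPa
Final effective stress: σ'_f = 109 + 32.582 = 141.58 kPa.
σ'_f = 141.58 > σ'_p = 125 kPa, so the stress path crosses the preconsolidation pressure — recompression up to σ'_p, then virgin compression beyond:
S_c = H/(1+e₀)·[C_r·log₁₀(σ'_p/σ'_0) + C_c·log₁₀(σ'_f/σ'_p)]
    = 5.8/1.64 × [0.086×log₁₀(125/109) + 0.33×log₁₀(141.58/125)]
    = 3.5366 × [0.0051156 + 0.01785] = 0.08122 m

S_c ≈ 81.2 mm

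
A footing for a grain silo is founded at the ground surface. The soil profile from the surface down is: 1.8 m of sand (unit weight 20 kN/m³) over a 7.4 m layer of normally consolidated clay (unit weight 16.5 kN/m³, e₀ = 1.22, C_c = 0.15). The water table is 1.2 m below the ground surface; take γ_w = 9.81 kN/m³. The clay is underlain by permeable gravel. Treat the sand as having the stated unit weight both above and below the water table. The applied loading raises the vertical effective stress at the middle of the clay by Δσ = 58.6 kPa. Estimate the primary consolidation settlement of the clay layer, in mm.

S_c ≈ 158 mm

Mid-depth of clay below the ground surface: z = 1.8 + 7.4/2 = 5.5 m.
Total vertical stress at mid-clay: σ_v = 20×1.8 + 16.5×3.7 = 97.05 kPa.
Pore pressure: u = 9.81×(5.5 − 1.2) = 42.183 kPa.
Initial effective stress: σ'_0 = σ_v − u = 97.05 − 42.183 = 54.867 kPa.
Final effective stress: σ'_f = σ'_0 + Δσ = 54.867 + 58.6 = 113.47 kPa.
Normally consolidated clay, so the full stress increment lies on the virgin compression line:
S_c = C_c·H/(1+e₀)·log₁₀(σ'_f/σ'_0) = 0.15×7.4/(1+1.22)×log₁₀(113.47/54.867)
    = 0.5 × 0.31557 = 0.1578 m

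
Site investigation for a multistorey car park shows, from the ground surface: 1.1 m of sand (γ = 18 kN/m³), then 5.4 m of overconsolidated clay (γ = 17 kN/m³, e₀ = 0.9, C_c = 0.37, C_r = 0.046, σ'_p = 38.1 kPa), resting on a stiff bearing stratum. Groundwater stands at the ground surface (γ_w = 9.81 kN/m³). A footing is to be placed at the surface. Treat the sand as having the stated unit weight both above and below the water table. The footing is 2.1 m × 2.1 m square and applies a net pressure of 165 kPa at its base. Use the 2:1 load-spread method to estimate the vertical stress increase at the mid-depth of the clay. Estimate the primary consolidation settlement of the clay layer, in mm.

Mid-depth of clay below the ground surface: z = 1.1 + 5.4/2 = 3.8 m.
Total vertical stress at mid-clay: σ_v = 18×1.1 + 17×2.7 = 65.7 kPa.
Pore pressure: u = 9.81×(3.8 − 0) = 37.278 kPa.
Initial effective stress: σ'_0 = σ_v − u = 65.7 − 37.278 = 28.422 kPa.
Stress increase at mid-clay by the 2:1 spreading method:
Δσ = qBL/((B+z)(L+z)) = 165×2.1×2.1/((2.1+3.8)(2.1+3.8)) = 20.903 kPa
Final effective stress: σ'_f = 28.422 + 20.903 = 49.325 kPa.
σ'_f = 49.325 > σ'_p = 38.1 kPa, so the stress path crosses the preconsolidation pressure — recompression up to σ'_p, then virgin compression beyond:
S_c = H/(1+e₀)·[C_r·log₁₀(σ'_p/σ'_0) + C_c·log₁₀(σ'_f/σ'_p)]
    = 5.4/1.9 × [0.046×log₁₀(38.1/28.422) + 0.37×log₁₀(49.325/38.1)]
    = 2.8421 × [0.0058544 + 0.041493] = 0.1346 m

S_c ≈ 135 mm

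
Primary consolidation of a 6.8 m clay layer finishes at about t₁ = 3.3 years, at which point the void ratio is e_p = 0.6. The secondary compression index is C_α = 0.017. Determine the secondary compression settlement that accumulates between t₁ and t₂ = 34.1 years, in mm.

S_s ≈ 73.3 mm

Secondary compression: S_s = C_α·H/(1+e_p)·log₁₀(t₂/t₁)
S_s = 0.017×6.8/(1+0.6)×log₁₀(34.1/3.3)
    = 0.07225 × 1.014 = 0.07328 m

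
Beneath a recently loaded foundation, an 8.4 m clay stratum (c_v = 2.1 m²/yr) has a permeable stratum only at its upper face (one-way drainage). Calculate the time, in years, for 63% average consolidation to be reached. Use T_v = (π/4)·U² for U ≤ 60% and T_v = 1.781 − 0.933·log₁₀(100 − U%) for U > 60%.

t ≈ 10.7 years

Drainage path length: H_d = H = 8.4 m (single drainage).
U > 60%: T_v = 1.781 − 0.933·log₁₀(100 − 63) = 0.31787.
t = T_v·H_d²/c_v = 0.31787×8.4²/2.1 = 10.68 years.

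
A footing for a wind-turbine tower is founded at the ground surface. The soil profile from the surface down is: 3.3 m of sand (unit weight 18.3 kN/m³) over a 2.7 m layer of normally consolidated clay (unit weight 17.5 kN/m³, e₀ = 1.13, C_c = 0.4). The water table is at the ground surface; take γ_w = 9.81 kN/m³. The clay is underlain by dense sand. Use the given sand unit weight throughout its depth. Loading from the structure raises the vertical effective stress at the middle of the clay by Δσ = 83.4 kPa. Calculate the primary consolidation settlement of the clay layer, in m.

Mid-depth of clay below the ground surface: z = 3.3 + 2.7/2 = 4.65 m.
Total vertical stress at mid-clay: σ_v = 18.3×3.3 + 17.5×1.35 = 84.015 kPa.
Pore pressure: u = 9.81×(4.65 − 0) = 45.617 kPa.
Initial effective stress: σ'_0 = σ_v − u = 84.015 − 45.617 = 38.398 kPa.
Final effective stress: σ'_f = σ'_0 + Δσ = 38.398 + 83.4 = 121.8 kPa.
Normally consolidated clay, so the full stress increment lies on the virgin compression line:
S_c = C_c·H/(1+e₀)·log₁₀(σ'_f/σ'_0) = 0.4×2.7/(1+1.13)×log₁₀(121.8/38.398)
    = 0.50704 × 0.50134 = 0.2542 m

S_c ≈ 0.254 m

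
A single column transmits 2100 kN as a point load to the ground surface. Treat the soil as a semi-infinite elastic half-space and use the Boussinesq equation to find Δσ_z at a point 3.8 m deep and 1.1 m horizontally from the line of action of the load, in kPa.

Boussinesq vertical stress below a point load on an elastic half-space:
Δσ_z = 3P/(2πz²) · [1 + (r/z)²]^(−5/2)
r/z = 1.1/3.8 = 0.28947; [1+(r/z)²]^(−5/2) = 0.81777.
Δσ_z = 3×2100/(2π×3.8²) × 0.81777 = 69.437 × 0.81777 = 56.78 kPa

Δσ_z ≈ 56.8 kPa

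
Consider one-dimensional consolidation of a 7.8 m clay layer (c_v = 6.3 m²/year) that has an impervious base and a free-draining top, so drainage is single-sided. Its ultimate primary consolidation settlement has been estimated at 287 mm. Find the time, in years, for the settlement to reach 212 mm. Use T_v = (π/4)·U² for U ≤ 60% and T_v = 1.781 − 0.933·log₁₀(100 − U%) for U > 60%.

t ≈ 4.43 years

Drainage path length: H_d = H = 7.8 m (single drainage).
U = S(t)/S_ult = 212/287 = 0.7387.
U > 60%: T_v = 1.781 − 0.933·log₁₀(100 − 73.868) = 0.45877.
t = T_v·H_d²/c_v = 0.45877×7.8²/6.3 = 4.43 years.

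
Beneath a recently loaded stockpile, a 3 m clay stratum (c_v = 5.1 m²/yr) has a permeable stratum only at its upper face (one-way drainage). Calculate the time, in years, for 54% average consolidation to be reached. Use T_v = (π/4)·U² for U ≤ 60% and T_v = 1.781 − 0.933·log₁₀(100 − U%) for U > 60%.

Drainage path length: H_d = H = 3 m (single drainage).
U ≤ 60%: T_v = (π/4)·U² = (π/4)×0.54² = 0.22902.
t = T_v·H_d²/c_v = 0.22902×3²/5.1 = 0.4042 years.

t ≈ 0.404 years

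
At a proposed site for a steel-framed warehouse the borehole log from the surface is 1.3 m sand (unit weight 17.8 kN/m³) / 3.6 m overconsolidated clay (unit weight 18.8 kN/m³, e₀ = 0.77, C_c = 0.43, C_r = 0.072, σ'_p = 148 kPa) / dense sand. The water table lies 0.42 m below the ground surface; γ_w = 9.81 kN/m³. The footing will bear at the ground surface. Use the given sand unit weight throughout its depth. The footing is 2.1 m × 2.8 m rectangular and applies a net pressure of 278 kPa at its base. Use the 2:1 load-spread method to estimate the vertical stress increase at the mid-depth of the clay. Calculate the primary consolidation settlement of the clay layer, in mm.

Mid-depth of clay below the ground surface: z = 1.3 + 3.6/2 = 3.1 m.
Total vertical stress at mid-clay: σ_v = 17.8×1.3 + 18.8×1.8 = 56.98 kPa.
Pore pressure: u = 9.81×(3.1 − 0.42) = 26.291 kPa.
Initial effective stress: σ'_0 = σ_v − u = 56.98 − 26.291 = 30.689 kPa.
Stress increase at mid-clay by the 2:1 spreading method:
Δσ = qBL/((B+z)(L+z)) = 278×2.1×2.8/((2.1+3.1)(2.8+3.1)) = 53.28 kPa
Final effective stress: σ'_f = 30.689 + 53.28 = 83.969 kPa.
σ'_f = 83.969 ≤ σ'_p = 148 kPa, so the clay remains overconsolidated and only the recompression index applies:
S_c = C_r·H/(1+e₀)·log₁₀(σ'_f/σ'_0) = 0.072×3.6/1.77×log₁₀(83.969/30.689)
    = 0.14644 × 0.43714 = 0.06402 m

S_c ≈ 64 mm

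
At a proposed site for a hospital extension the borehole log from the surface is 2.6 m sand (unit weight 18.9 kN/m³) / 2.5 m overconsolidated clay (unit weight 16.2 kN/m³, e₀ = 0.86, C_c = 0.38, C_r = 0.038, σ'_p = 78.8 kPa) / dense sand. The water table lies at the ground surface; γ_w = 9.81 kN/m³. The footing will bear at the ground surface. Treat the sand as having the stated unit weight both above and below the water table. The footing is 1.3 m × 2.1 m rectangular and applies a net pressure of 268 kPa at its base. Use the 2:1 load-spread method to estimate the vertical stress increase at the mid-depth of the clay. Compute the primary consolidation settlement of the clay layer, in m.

S_c ≈ 0.0125 m

Mid-depth of clay below the ground surface: z = 2.6 + 2.5/2 = 3.85 m.
Total vertical stress at mid-clay: σ_v = 18.9×2.6 + 16.2×1.25 = 69.39 kPa.
Pore pressure: u = 9.81×(3.85 − 0) = 37.769 kPa.
Initial effective stress: σ'_0 = σ_v − u = 69.39 − 37.769 = 31.621 kPa.
Stress increase at mid-clay by the 2:1 spreading method:
Δσ = qBL/((B+z)(L+z)) = 268×1.3×2.1/((1.3+3.85)(2.1+3.85)) = 23.877 kPa
Final effective stress: σ'_f = 31.621 + 23.877 = 55.498 kPa.
σ'_f = 55.498 ≤ σ'_p = 78.8 kPa, so the clay remains overconsolidated and only the recompression index applies:
S_c = C_r·H/(1+e₀)·log₁₀(σ'_f/σ'_0) = 0.038×2.5/1.86×log₁₀(55.498/31.621)
    = 0.051076 × 0.2443 = 0.01248 m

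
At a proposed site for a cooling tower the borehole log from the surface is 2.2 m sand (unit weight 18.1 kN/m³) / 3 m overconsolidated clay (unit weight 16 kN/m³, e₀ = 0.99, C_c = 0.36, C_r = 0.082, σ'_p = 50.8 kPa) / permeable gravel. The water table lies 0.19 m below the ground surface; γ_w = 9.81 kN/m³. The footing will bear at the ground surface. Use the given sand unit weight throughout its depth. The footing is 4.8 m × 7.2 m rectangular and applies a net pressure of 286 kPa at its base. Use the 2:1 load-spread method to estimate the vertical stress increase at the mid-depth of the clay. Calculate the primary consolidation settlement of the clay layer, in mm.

Mid-depth of clay below the ground surface: z = 2.2 + 3/2 = 3.7 m.
Total vertical stress at mid-clay: σ_v = 18.1×2.2 + 16×1.5 = 63.82 kPa.
Pore pressure: u = 9.81×(3.7 − 0.19) = 34.433 kPa.
Initial effective stress: σ'_0 = σ_v − u = 63.82 − 34.433 = 29.387 kPa.
Stress increase at mid-clay by the 2:1 spreading method:
Δσ = qBL/((B+z)(L+z)) = 286×4.8×7.2/((4.8+3.7)(7.2+3.7)) = 106.68 kPa
Final effective stress: σ'_f = 29.387 + 106.68 = 136.07 kPa.
σ'_f = 136.07 > σ'_p = 50.8 kPa, so the stress path crosses the preconsolidation pressure — recompression up to σ'_p, then virgin compression beyond:
S_c = H/(1+e₀)·[C_r·log₁₀(σ'_p/σ'_0) + C_c·log₁₀(σ'_f/σ'_p)]
    = 3/1.99 × [0.082×log₁₀(50.8/29.387) + 0.36×log₁₀(136.07/50.8)]
    = 1.5075 × [0.019492 + 0.15404] = 0.2616 m

S_c ≈ 262 mm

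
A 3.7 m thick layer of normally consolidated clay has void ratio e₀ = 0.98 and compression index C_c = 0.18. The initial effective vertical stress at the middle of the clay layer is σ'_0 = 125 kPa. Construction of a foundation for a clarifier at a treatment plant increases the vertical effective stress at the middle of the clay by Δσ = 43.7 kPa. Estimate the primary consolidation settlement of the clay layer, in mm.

S_c ≈ 43.8 mm

Final effective stress: σ'_f = σ'_0 + Δσ = 125 + 43.7 = 168.7 kPa.
Normally consolidated clay, so the full stress increment lies on the virgin compression line:
S_c = C_c·H/(1+e₀)·log₁₀(σ'_f/σ'_0) = 0.18×3.7/(1+0.98)×log₁₀(168.7/125)
    = 0.33636 × 0.13021 = 0.0438 m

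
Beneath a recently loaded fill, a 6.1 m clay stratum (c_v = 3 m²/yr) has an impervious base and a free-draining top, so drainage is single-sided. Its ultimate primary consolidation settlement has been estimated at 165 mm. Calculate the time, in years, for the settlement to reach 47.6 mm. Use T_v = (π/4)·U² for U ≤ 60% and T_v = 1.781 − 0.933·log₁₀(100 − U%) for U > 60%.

Drainage path length: H_d = H = 6.1 m (single drainage).
U = S(t)/S_ult = 47.6/165 = 0.2885.
U ≤ 60%: T_v = (π/4)·U² = (π/4)×0.28848² = 0.065364.
t = T_v·H_d²/c_v = 0.065364×6.1²/3 = 0.8107 years.

t ≈ 0.811 years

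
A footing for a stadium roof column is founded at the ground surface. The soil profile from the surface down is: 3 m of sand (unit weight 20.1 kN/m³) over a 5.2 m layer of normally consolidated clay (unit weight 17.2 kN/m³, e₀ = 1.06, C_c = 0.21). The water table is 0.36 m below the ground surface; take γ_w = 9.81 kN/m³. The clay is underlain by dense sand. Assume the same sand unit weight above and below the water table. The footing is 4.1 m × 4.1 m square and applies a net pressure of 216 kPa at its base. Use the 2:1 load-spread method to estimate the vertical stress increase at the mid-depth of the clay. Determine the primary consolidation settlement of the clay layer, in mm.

S_c ≈ 125 mm

Mid-depth of clay below the ground surface: z = 3 + 5.2/2 = 5.6 m.
Total vertical stress at mid-clay: σ_v = 20.1×3 + 17.2×2.6 = 105.02 kPa.
Pore pressure: u = 9.81×(5.6 − 0.36) = 51.404 kPa.
Initial effective stress: σ'_0 = σ_v − u = 105.02 − 51.404 = 53.616 kPa.
Stress increase at mid-clay by the 2:1 spreading method:
Δσ = qBL/((B+z)(L+z)) = 216×4.1×4.1/((4.1+5.6)(4.1+5.6)) = 38.59 kPa
Final effective stress: σ'_f = σ'_0 + Δσ = 53.616 + 38.59 = 92.206 kPa.
Normally consolidated clay, so the full stress increment lies on the virgin compression line:
S_c = C_c·H/(1+e₀)·log₁₀(σ'_f/σ'_0) = 0.21×5.2/(1+1.06)×log₁₀(92.206/53.616)
    = 0.5301 × 0.23546 = 0.1248 m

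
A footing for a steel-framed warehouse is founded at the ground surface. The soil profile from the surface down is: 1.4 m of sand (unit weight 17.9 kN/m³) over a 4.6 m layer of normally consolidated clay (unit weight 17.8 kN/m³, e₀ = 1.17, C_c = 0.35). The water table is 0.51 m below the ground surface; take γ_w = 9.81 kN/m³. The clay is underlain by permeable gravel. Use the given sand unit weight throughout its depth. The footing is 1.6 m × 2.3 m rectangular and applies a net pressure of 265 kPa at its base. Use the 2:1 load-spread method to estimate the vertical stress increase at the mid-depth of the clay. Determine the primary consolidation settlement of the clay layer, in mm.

Mid-depth of clay below the ground surface: z = 1.4 + 4.6/2 = 3.7 m.
Total vertical stress at mid-clay: σ_v = 17.9×1.4 + 17.8×2.3 = 66 kPa.
Pore pressure: u = 9.81×(3.7 − 0.51) = 31.294 kPa.
Initial effective stress: σ'_0 = σ_v − u = 66 − 31.294 = 34.706 kPa.
Stress increase at mid-clay by the 2:1 spreading method:
Δσ = qBL/((B+z)(L+z)) = 265×1.6×2.3/((1.6+3.7)(2.3+3.7)) = 30.667 kPa
Final effective stress: σ'_f = σ'_0 + Δσ = 34.706 + 30.667 = 65.373 kPa.
Normally consolidated clay, so the full stress increment lies on the virgin compression line:
S_c = C_c·H/(1+e₀)·log₁₀(σ'_f/σ'_0) = 0.35×4.6/(1+1.17)×log₁₀(65.373/34.706)
    = 0.74194 × 0.27499 = 0.204 m

S_c ≈ 204 mm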